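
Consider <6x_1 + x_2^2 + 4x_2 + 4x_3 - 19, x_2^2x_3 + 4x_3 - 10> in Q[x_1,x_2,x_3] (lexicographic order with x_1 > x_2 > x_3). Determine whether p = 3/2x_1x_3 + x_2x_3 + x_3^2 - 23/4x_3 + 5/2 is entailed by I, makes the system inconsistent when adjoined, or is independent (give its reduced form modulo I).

First compute the reduced Gröbner basis of I by Buchberger's algorithm.
f_1 = 6x_1 + x_2^2 + 4x_2 + 4x_3 - 19, LT = x_1.
f_2 = x_2^2x_3 + 4x_3 - 10, LT = x_2^2x_3.

The S-polynomials (S(f_1,f_2)) all reduce to 0 modulo the current basis, so we have a Gröbner basis.
Inter-reduce: drop elements whose leading term is divisible by another's, tail-reduce, and make monic.
Reduced Gröbner basis: {x_1 + 1/6x_2^2 + 2/3x_2 + 2/3x_3 - 19/6, x_2^2x_3 + 4x_3 - 10}.
Label its elements g_1 = x_1 + 1/6x_2^2 + 2/3x_2 + 2/3x_3 - 19/6, g_2 = x_2^2x_3 + 4x_3 - 10.

Reduce p = 3/2x_1x_3 + x_2x_3 + x_3^2 - 23/4x_3 + 5/2 modulo G:
  leading term x_1x_3: subtract (3/2x_3)·g_1 from 3/2x_1x_3 + x_2x_3 + x_3^2 - 23/4x_3 + 5/2 → -1/4x_2^2x_3 - x_3 + 5/2
  leading term x_2^2x_3: subtract (-1/4)·g_2 from -1/4x_2^2x_3 - x_3 + 5/2 → 0
  normal form = 0.
Since the normal form is 0, p ∈ I.

3/2x_1x_3 + x_2x_3 + x_3^2 - 23/4x_3 + 5/2 lies in I (it reduces to 0).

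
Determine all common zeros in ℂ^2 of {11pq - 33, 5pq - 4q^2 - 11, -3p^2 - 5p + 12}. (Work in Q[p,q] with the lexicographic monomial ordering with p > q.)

{(-3, -1)}

Compute a lex Gröbner basis by Buchberger's algorithm.
f_1 = 11pq - 33, LT = pq.
f_2 = 5pq - 4q^2 - 11, LT = pq.
f_3 = -3p^2 - 5p + 12, LT = p^2.

S(f_1,f_2): lcm = pq. S = 4/5q^2 - 4/5.
  reduce S modulo (f_1, f_2, f_3):
  remainder 4/5q^2 - 4/5 ≠ 0; add h_4 = 4/5q^2 - 4/5 to the basis.

S(f_1,f_3): lcm = p^2q. S = -5/3pq - 3p + 4q.
  reduce S modulo (f_1, f_2, f_3, h_4):
  remainder -3p + 4q - 5 ≠ 0; add h_5 = -3p + 4q - 5 to the basis.

S(f_2,f_3): lcm = p^2q. S = -4/5pq^2 - 5/3pq - 11/5p + 4q.
  reduce S modulo (f_1, f_2, f_3, h_4, h_5):
  remainder -4/3q - 4/3 ≠ 0; add h_6 = -4/3q - 4/3 to the basis.

The other S-polynomials (S(f_1,h_4), S(f_2,h_4), S(f_3,h_4), S(f_1,h_5), S(f_2,h_5), S(f_3,h_5), S(h_4,h_5), S(f_1,h_6), S(f_2,h_6), S(f_3,h_6), S(h_4,h_6), S(h_5,h_6)) all reduce to 0 modulo the current basis, so we have a Gröbner basis.
Inter-reduce: drop elements whose leading term is divisible by another's, tail-reduce, and make monic.
Reduced Gröbner basis: {p + 3, q + 1}.

The lex basis is triangular: the last element involves only q. Solving q + 1 = 0 gives q ∈ {-1}; substituting each value into the earlier elements determines the remaining variables.
  q = -1: the earlier basis element becomes p + 3 = 0, giving p = -3 — point (-3, -1).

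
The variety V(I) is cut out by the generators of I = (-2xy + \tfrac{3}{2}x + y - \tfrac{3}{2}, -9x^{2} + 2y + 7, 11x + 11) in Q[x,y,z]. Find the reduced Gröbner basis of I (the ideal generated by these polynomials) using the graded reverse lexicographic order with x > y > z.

f_1 = -2xy + \tfrac{3}{2}x + y - \tfrac{3}{2}, LT = xy.
f_2 = -9x^{2} + 2y + 7, LT = x^{2}.
f_3 = 11x + 11, LT = x.

S(f_1,f_2): lcm = x^{2}y. S = -\tfrac{3}{4}x^{2} - \tfrac{1}{2}xy + \tfrac{2}{9}y^{2} + \tfrac{3}{4}x + \tfrac{7}{9}y.
  leading term x^{2}: subtract (\tfrac{1}{12})·f_2 from -\tfrac{3}{4}x^{2} - \tfrac{1}{2}xy + \tfrac{2}{9}y^{2} + \tfrac{3}{4}x + \tfrac{7}{9}y → -\tfrac{1}{2}xy + \tfrac{2}{9}y^{2} + \tfrac{3}{4}x + \tfrac{11}{18}y - \tfrac{7}{12}
  leading term xy: subtract (\tfrac{1}{4})·f_1 from -\tfrac{1}{2}xy + \tfrac{2}{9}y^{2} + \tfrac{3}{4}x + \tfrac{11}{18}y - \tfrac{7}{12} → \tfrac{2}{9}y^{2} + \tfrac{3}{8}x + \tfrac{13}{36}y - \tfrac{5}{24}
  leading term y^{2}: no divisor's leading term divides it; move \tfrac{2}{9}y^{2} to the remainder.
  leading term x: subtract (\tfrac{3}{88})·f_3 from \tfrac{3}{8}x + \tfrac{13}{36}y - \tfrac{5}{24} → \tfrac{13}{36}y - \tfrac{7}{12}
  leading term y: no divisor's leading term divides it; move \tfrac{13}{36}y to the remainder.
  leading term 1: no divisor's leading term divides it; move -\tfrac{7}{12} to the remainder.
  remainder \tfrac{2}{9}y^{2} + \tfrac{13}{36}y - \tfrac{7}{12} ≠ 0; add g_4 = \tfrac{2}{9}y^{2} + \tfrac{13}{36}y - \tfrac{7}{12} to the basis.

S(f_1,f_3): lcm = xy. S = -\tfrac{3}{4}x - \tfrac{3}{2}y + \tfrac{3}{4}.
  leading term x: subtract (-\tfrac{3}{44})·f_3 from -\tfrac{3}{4}x - \tfrac{3}{2}y + \tfrac{3}{4} → -\tfrac{3}{2}y + \tfrac{3}{2}
  leading term y: no divisor's leading term divides it; move -\tfrac{3}{2}y to the remainder.
  leading term 1: no divisor's leading term divides it; move \tfrac{3}{2} to the remainder.
  remainder -\tfrac{3}{2}y + \tfrac{3}{2} ≠ 0; add g_5 = -\tfrac{3}{2}y + \tfrac{3}{2} to the basis.

The other S-polynomials (S(f_2,f_3), S(f_1,g_4), S(f_2,g_4), S(f_3,g_4), S(f_1,g_5), S(f_2,g_5), S(f_3,g_5), S(g_4,g_5)) all reduce to 0 modulo the current basis, so we have a Gröbner basis.
Inter-reduce: drop elements whose leading term is divisible by another's, tail-reduce, and make monic.

G = {x + 1, y - 1}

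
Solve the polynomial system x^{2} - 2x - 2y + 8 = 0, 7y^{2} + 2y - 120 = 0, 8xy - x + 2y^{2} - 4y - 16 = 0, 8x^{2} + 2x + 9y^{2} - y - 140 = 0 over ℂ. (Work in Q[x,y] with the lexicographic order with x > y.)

Compute a lex Gröbner basis by Buchberger's algorithm.
f_1 = x^{2} - 2x - 2y + 8, LT = x^{2}.
f_2 = 7y^{2} + 2y - 120, LT = y^{2}.
f_3 = 8xy - x + 2y^{2} - 4y - 16, LT = xy.
f_4 = 8x^{2} + 2x + 9y^{2} - y - 140, LT = x^{2}.

S(f_1,f_3): lcm = x^{2}y. S = \tfrac{1}{8}x^{2} - \tfrac{1}{4}xy^{2} - \tfrac{3}{2}xy + 2x - 2y^{2} + 8y.
  reduce S modulo (f_1, f_2, f_3, f_4):
  remainder -\tfrac{31}{14}x + \tfrac{1569}{196}y - \tfrac{1569}{49} ≠ 0; add h_5 = -\tfrac{31}{14}x + \tfrac{1569}{196}y - \tfrac{1569}{49} to the basis.

S(f_1,f_4): lcm = x^{2}. S = -\tfrac{9}{4}x - \tfrac{9}{8}y^{2} - \tfrac{15}{8}y + \tfrac{51}{2}.
  reduce S modulo (f_1, f_2, f_3, f_4, h_5):
  remainder -\tfrac{8409}{868}y + \tfrac{8409}{217} ≠ 0; add h_6 = -\tfrac{8409}{868}y + \tfrac{8409}{217} to the basis.

The other S-polynomials (S(f_1,f_2), S(f_2,f_3), S(f_2,f_4), S(f_3,f_4), S(f_1,h_5), S(f_2,h_5), S(f_3,h_5), S(f_4,h_5), S(f_1,h_6), S(f_2,h_6), S(f_3,h_6), S(f_4,h_6), S(h_5,h_6)) all reduce to 0 modulo the current basis, so we have a Gröbner basis.
Inter-reduce: drop elements whose leading term is divisible by another's, tail-reduce, and make monic.
Reduced Gröbner basis: {x, y - 4}.

The lex basis is triangular: the last element involves only y. Solving y - 4 = 0 gives y ∈ {4}; substituting each value into the earlier elements determines the remaining variables.
  y = 4: the earlier basis element becomes x = 0, giving x = 0 — point (0, 4).

{(0, 4)}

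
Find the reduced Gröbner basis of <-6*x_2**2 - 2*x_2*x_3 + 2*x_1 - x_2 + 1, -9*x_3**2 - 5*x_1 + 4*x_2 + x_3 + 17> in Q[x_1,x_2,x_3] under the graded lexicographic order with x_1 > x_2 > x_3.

f_1 = -6*x_2**2 - 2*x_2*x_3 + 2*x_1 - x_2 + 1, LT = x_2**2.
f_2 = -9*x_3**2 - 5*x_1 + 4*x_2 + x_3 + 17, LT = x_3**2.

The S-polynomials (S(f_1,f_2)) all reduce to 0 modulo the current basis, so we have a Gröbner basis.

G = {x_2**2 + 1/3*x_2*x_3 - 1/3*x_1 + 1/6*x_2 - 1/6, x_3**2 + 5/9*x_1 - 4/9*x_2 - 1/9*x_3 - 17/9}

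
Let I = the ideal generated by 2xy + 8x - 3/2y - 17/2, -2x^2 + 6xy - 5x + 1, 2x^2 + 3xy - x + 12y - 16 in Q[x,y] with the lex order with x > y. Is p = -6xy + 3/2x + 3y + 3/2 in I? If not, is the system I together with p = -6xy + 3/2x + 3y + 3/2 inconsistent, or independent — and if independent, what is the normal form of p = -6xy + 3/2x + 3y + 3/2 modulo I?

-6xy + 3/2x + 3y + 3/2 lies in I (it reduces to 0).

First compute the reduced Gröbner basis of I by Buchberger's algorithm.
f_1 = 2xy + 8x - 3/2y - 17/2, LT = xy.
f_2 = -2x^2 + 6xy - 5x + 1, LT = x^2.
f_3 = 2x^2 + 3xy - x + 12y - 16, LT = x^2.

S(f_1,f_2): lcm = x^2y. S = 4x^2 + 3xy^2 - 13/4xy - 17/4x + 1/2y.
  reduce S modulo (f_1, f_2, f_3):
  remainder -5/4x + 9/4y^2 + 173/16y - 189/16 ≠ 0; add h_4 = -5/4x + 9/4y^2 + 173/16y - 189/16 to the basis.

S(f_1,f_3): lcm = x^2y. S = 4x^2 - 3/2xy^2 - 1/4xy - 17/4x - 6y^2 + 8y.
  reduce S modulo (f_1, f_2, f_3, h_4):
  remainder -6423/40y^2 - 28899/40y + 17661/20 ≠ 0; add h_5 = -6423/40y^2 - 28899/40y + 17661/20 to the basis.

S(f_2,f_3): lcm = x^2. S = -9/2xy + 3x - 6y + 15/2.
  reduce S modulo (f_1, f_2, f_3, h_4, h_5):
  remainder 37707/17128y - 37707/17128 ≠ 0; add h_6 = 37707/17128y - 37707/17128 to the basis.

The other S-polynomials (S(f_1,h_4), S(f_2,h_4), S(f_3,h_4), S(f_1,h_5), S(f_2,h_5), S(f_3,h_5), S(h_4,h_5), S(f_1,h_6), S(f_2,h_6), S(f_3,h_6), S(h_4,h_6), S(h_5,h_6)) all reduce to 0 modulo the current basis, so we have a Gröbner basis.
Inter-reduce: drop elements whose leading term is divisible by another's, tail-reduce, and make monic.
Reduced Gröbner basis: {x - 1, y - 1}.
Label its elements g_1 = x - 1, g_2 = y - 1.

Reduce p = -6xy + 3/2x + 3y + 3/2 modulo G:
  leading term xy: subtract (-6y)·g_1 from -6xy + 3/2x + 3y + 3/2 → 3/2x - 3y + 3/2
  leading term x: subtract (3/2)·g_1 from 3/2x - 3y + 3/2 → -3y + 3
  leading term y: subtract (-3)·g_2 from -3y + 3 → 0
  normal form = 0.
Since the normal form is 0, p ∈ I.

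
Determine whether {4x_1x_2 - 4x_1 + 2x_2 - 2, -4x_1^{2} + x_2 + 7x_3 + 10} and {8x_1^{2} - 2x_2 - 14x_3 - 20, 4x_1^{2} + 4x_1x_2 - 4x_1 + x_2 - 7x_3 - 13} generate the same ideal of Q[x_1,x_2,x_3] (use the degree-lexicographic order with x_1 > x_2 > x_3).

No, the ideals differ.

Two ideals are equal iff their reduced Gröbner bases coincide (the reduced basis is unique for a fixed ordering).
Buchberger on the first generating set:
f_1 = 4x_1x_2 - 4x_1 + 2x_2 - 2, LT = x_1x_2.
f_2 = -4x_1^{2} + x_2 + 7x_3 + 10, LT = x_1^{2}.

S(f_1,f_2): lcm = x_1^{2}x_2. S = -x_1^{2} + \tfrac{1}{2}x_1x_2 + \tfrac{1}{4}x_2^{2} + \tfrac{7}{4}x_2x_3 - \tfrac{1}{2}x_1 + \tfrac{5}{2}x_2.
  reduce S modulo (f_1, f_2):
  remainder \tfrac{1}{4}x_2^{2} + \tfrac{7}{4}x_2x_3 + 2x_2 - \tfrac{7}{4}x_3 - \tfrac{9}{4} ≠ 0; add g_3 = \tfrac{1}{4}x_2^{2} + \tfrac{7}{4}x_2x_3 + 2x_2 - \tfrac{7}{4}x_3 - \tfrac{9}{4} to the basis.

The other S-polynomials (S(f_1,g_3), S(f_2,g_3)) all reduce to 0 modulo the current basis, so we have a Gröbner basis.
Inter-reduce: drop elements whose leading term is divisible by another's, tail-reduce, and make monic.
Reduced Gröbner basis: {x_1^{2} - \tfrac{1}{4}x_2 - \tfrac{7}{4}x_3 - \tfrac{5}{2}, x_1x_2 - x_1 + \tfrac{1}{2}x_2 - \tfrac{1}{2}, x_2^{2} + 7x_2x_3 + 8x_2 - 7x_3 - 9}.

Buchberger on the second generating set:
h_1 = 8x_1^{2} - 2x_2 - 14x_3 - 20, LT = x_1^{2}.
h_2 = 4x_1^{2} + 4x_1x_2 - 4x_1 + x_2 - 7x_3 - 13, LT = x_1^{2}.

S(h_1,h_2): lcm = x_1^{2}. S = -x_1x_2 + x_1 - \tfrac{1}{2}x_2 + \tfrac{3}{4}.
  reduce S modulo (h_1, h_2):
  remainder -x_1x_2 + x_1 - \tfrac{1}{2}x_2 + \tfrac{3}{4} ≠ 0; add k_3 = -x_1x_2 + x_1 - \tfrac{1}{2}x_2 + \tfrac{3}{4} to the basis.

S(h_1,k_3): lcm = x_1^{2}x_2. S = x_1^{2} - \tfrac{1}{2}x_1x_2 - \tfrac{1}{4}x_2^{2} - \tfrac{7}{4}x_2x_3 + \tfrac{3}{4}x_1 - \tfrac{5}{2}x_2.
  reduce S modulo (h_1, h_2, k_3):
  remainder -\tfrac{1}{4}x_2^{2} - \tfrac{7}{4}x_2x_3 + \tfrac{1}{4}x_1 - 2x_2 + \tfrac{7}{4}x_3 + \tfrac{17}{8} ≠ 0; add k_4 = -\tfrac{1}{4}x_2^{2} - \tfrac{7}{4}x_2x_3 + \tfrac{1}{4}x_1 - 2x_2 + \tfrac{7}{4}x_3 + \tfrac{17}{8} to the basis.

The other S-polynomials (S(h_2,k_3), S(h_1,k_4), S(h_2,k_4), S(k_3,k_4)) all reduce to 0 modulo the current basis, so we have a Gröbner basis.
Inter-reduce: drop elements whose leading term is divisible by another's, tail-reduce, and make monic.
Reduced Gröbner basis: {x_1^{2} - \tfrac{1}{4}x_2 - \tfrac{7}{4}x_3 - \tfrac{5}{2}, x_1x_2 - x_1 + \tfrac{1}{2}x_2 - \tfrac{3}{4}, x_2^{2} + 7x_2x_3 - x_1 + 8x_2 - 7x_3 - \tfrac{17}{2}}.

The bases are distinct; the ideals are different.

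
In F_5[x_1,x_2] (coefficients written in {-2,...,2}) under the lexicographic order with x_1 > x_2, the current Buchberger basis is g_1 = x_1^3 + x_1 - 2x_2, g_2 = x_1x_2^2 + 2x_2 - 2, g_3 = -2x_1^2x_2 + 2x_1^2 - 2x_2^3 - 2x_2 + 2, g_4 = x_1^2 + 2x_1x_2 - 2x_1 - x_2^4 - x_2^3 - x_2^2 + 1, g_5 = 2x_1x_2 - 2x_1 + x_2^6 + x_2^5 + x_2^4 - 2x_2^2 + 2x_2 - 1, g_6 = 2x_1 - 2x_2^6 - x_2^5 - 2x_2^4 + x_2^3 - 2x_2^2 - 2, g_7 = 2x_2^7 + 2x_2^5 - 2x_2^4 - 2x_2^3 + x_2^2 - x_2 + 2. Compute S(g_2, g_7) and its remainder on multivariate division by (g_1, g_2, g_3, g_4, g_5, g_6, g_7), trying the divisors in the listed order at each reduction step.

S(g_2, g_7) = -x_1x_2^5 + x_1x_2^4 + x_1x_2^3 + 2x_1x_2^2 - 2x_1x_2 - x_1 + 2x_2^6 - 2x_2^5; remainder on division = 0.

lcm(LM(g_2), LM(g_7)) = x_1x_2^7.
S = (lcm/LT(g_2))·g_2 − (lcm/LT(g_7))·g_7 = -x_1x_2^5 + x_1x_2^4 + x_1x_2^3 + 2x_1x_2^2 - 2x_1x_2 - x_1 + 2x_2^6 - 2x_2^5.
Reduce S modulo (g_1, g_2, g_3, g_4, g_5, g_6, g_7) in that order:
  leading term x_1x_2^5: subtract (-x_2^3)·g_2 from -x_1x_2^5 + x_1x_2^4 + x_1x_2^3 + 2x_1x_2^2 - 2x_1x_2 - x_1 + 2x_2^6 - 2x_2^5 → x_1x_2^4 + x_1x_2^3 + 2x_1x_2^2 - 2x_1x_2 - x_1 + 2x_2^6 - 2x_2^5 + 2x_2^4 - 2x_2^3
  leading term x_1x_2^4: subtract (x_2^2)·g_2 from x_1x_2^4 + x_1x_2^3 + 2x_1x_2^2 - 2x_1x_2 - x_1 + 2x_2^6 - 2x_2^5 + 2x_2^4 - 2x_2^3 → x_1x_2^3 + 2x_1x_2^2 - 2x_1x_2 - x_1 + 2x_2^6 - 2x_2^5 + 2x_2^4 + x_2^3 + 2x_2^2
  leading term x_1x_2^3: subtract (x_2)·g_2 from x_1x_2^3 + 2x_1x_2^2 - 2x_1x_2 - x_1 + 2x_2^6 - 2x_2^5 + 2x_2^4 + x_2^3 + 2x_2^2 → 2x_1x_2^2 - 2x_1x_2 - x_1 + 2x_2^6 - 2x_2^5 + 2x_2^4 + x_2^3 + 2x_2
  leading term x_1x_2^2: subtract (2)·g_2 from 2x_1x_2^2 - 2x_1x_2 - x_1 + 2x_2^6 - 2x_2^5 + 2x_2^4 + x_2^3 + 2x_2 → -2x_1x_2 - x_1 + 2x_2^6 - 2x_2^5 + 2x_2^4 + x_2^3 - 2x_2 - 1
  leading term x_1x_2: subtract (-1)·g_5 from -2x_1x_2 - x_1 + 2x_2^6 - 2x_2^5 + 2x_2^4 + x_2^3 - 2x_2 - 1 → 2x_1 - 2x_2^6 - x_2^5 - 2x_2^4 + x_2^3 - 2x_2^2 - 2
  leading term x_1: subtract (1)·g_6 from 2x_1 - 2x_2^6 - x_2^5 - 2x_2^4 + x_2^3 - 2x_2^2 - 2 → 0
The remainder is 0, so this S-polynomial contributes no new basis element.
An S-polynomial is built so that the two leading terms cancel; whether anything survives reduction is exactly the Gröbner-basis criterion.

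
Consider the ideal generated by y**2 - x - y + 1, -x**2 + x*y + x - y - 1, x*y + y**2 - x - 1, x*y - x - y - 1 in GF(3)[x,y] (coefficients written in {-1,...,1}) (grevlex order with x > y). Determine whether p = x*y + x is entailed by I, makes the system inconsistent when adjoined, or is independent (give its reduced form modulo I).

First compute the reduced Gröbner basis of I by Buchberger's algorithm.
f_1 = y**2 - x - y + 1, LT = y**2.
f_2 = -x**2 + x*y + x - y - 1, LT = x**2.
f_3 = x*y + y**2 - x - 1, LT = x*y.
f_4 = x*y - x - y - 1, LT = x*y.

S(f_1,f_3): lcm = x*y**2. S = -y**3 - x**2 + x + y.
  leading term y**3: subtract (-y)·f_1 from -y**3 - x**2 + x + y → -x**2 - x*y - y**2 + x - y
  leading term x**2: subtract (1)·f_2 from -x**2 - x*y - y**2 + x - y → x*y - y**2 + 1
  leading term x*y: subtract (1)·f_3 from x*y - y**2 + 1 → y**2 + x - 1
  leading term y**2: subtract (1)·f_1 from y**2 + x - 1 → -x + y + 1
  leading term x: no divisor's leading term divides it; move -x to the remainder.
  leading term y: no divisor's leading term divides it; move y to the remainder.
  leading term 1: no divisor's leading term divides it; move 1 to the remainder.
  remainder -x + y + 1 ≠ 0; add h_5 = -x + y + 1 to the basis.

S(f_1,f_4): lcm = x*y**2. S = -x**2 + y**2 + x + y.
  leading term x**2: subtract (1)·f_2 from -x**2 + y**2 + x + y → -x*y + y**2 - y + 1
  leading term x*y: subtract (-1)·f_3 from -x*y + y**2 - y + 1 → -y**2 - x - y
  leading term y**2: subtract (-1)·f_1 from -y**2 - x - y → x + y + 1
  leading term x: subtract (-1)·h_5 from x + y + 1 → -y - 1
  leading term y: no divisor's leading term divides it; move -y to the remainder.
  leading term 1: no divisor's leading term divides it; move -1 to the remainder.
  remainder -y - 1 ≠ 0; add h_6 = -y - 1 to the basis.

The other S-polynomials (S(f_1,f_2), S(f_2,f_3), S(f_2,f_4), S(f_3,f_4), S(f_1,h_5), S(f_2,h_5), S(f_3,h_5), S(f_4,h_5), S(f_1,h_6), S(f_2,h_6), S(f_3,h_6), S(f_4,h_6), S(h_5,h_6)) all reduce to 0 modulo the current basis, so we have a Gröbner basis.
Inter-reduce: drop elements whose leading term is divisible by another's, tail-reduce, and make monic.
Reduced Gröbner basis: {x, y + 1}.
Label its elements g_1 = x, g_2 = y + 1.

Reduce p = x*y + x modulo G:
  leading term x*y: subtract (y)·g_1 from x*y + x → x
  leading term x: subtract (1)·g_1 from x → 0
  normal form = 0.
Since the normal form is 0, p ∈ I.

x*y + x lies in I (it reduces to 0).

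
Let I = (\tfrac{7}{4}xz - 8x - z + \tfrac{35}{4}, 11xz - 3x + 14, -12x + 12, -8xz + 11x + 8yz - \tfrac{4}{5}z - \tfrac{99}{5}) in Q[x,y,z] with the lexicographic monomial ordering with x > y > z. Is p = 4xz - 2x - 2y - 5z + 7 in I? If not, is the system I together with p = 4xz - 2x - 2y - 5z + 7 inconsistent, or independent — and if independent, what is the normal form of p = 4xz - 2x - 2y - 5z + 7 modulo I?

Adjoining 4xz - 2x - 2y - 5z + 7 makes the ideal the whole ring: the system is inconsistent.

First compute the reduced Gröbner basis of I by Buchberger's algorithm.
f_1 = \tfrac{7}{4}xz - 8x - z + \tfrac{35}{4}, LT = xz.
f_2 = 11xz - 3x + 14, LT = xz.
f_3 = -12x + 12, LT = x.
f_4 = -8xz + 11x + 8yz - \tfrac{4}{5}z - \tfrac{99}{5}, LT = xz.

S(f_1,f_2): lcm = xz. S = -\tfrac{331}{77}x - \tfrac{4}{7}z + \tfrac{41}{11}.
  reduce S modulo (f_1, f_2, f_3, f_4):
  remainder -\tfrac{4}{7}z - \tfrac{4}{7} ≠ 0; add h_5 = -\tfrac{4}{7}z - \tfrac{4}{7} to the basis.

S(f_1,f_4): lcm = xz. S = -\tfrac{179}{56}x + yz - \tfrac{47}{70}z + \tfrac{101}{40}.
  reduce S modulo (f_1, f_2, f_3, f_4, h_5):
  remainder -y ≠ 0; add h_6 = -y to the basis.

The other S-polynomials (S(f_1,f_3), S(f_2,f_3), S(f_2,f_4), S(f_3,f_4), S(f_1,h_5), S(f_2,h_5), S(f_3,h_5), S(f_4,h_5), S(f_1,h_6), S(f_2,h_6), S(f_3,h_6), S(f_4,h_6), S(h_5,h_6)) all reduce to 0 modulo the current basis, so we have a Gröbner basis.
Inter-reduce: drop elements whose leading term is divisible by another's, tail-reduce, and make monic.
Reduced Gröbner basis: {x - 1, y, z + 1}.
Label its elements g_1 = x - 1, g_2 = y, g_3 = z + 1.

Reduce p = 4xz - 2x - 2y - 5z + 7 modulo G:
  leading term xz: subtract (4z)·g_1 from 4xz - 2x - 2y - 5z + 7 → -2x - 2y - z + 7
  leading term x: subtract (-2)·g_1 from -2x - 2y - z + 7 → -2y - z + 5
  leading term y: subtract (-2)·g_2 from -2y - z + 5 → -z + 5
  leading term z: subtract (-1)·g_3 from -z + 5 → 6
  leading term 1: no divisor's leading term divides it; move 6 to the remainder.
  normal form = 6.
The normal form is nonzero, so p ∉ I. Since p minus its normal form lies in I, I + (p) = I + (r) where r = 6; decide whether this ideal is the whole ring.
Here r = 6 is a nonzero constant, hence a unit: 1 ∈ I + (p), the Gröbner basis of I + (p) is {1}, and the enlarged system has no common solution — adjoining p is inconsistent.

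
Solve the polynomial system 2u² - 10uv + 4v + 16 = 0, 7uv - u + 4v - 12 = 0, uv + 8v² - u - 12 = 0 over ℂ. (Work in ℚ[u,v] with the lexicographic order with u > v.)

{(-2, -1)}

Compute a lex Gröbner basis by Buchberger's algorithm.
f_1 = 2u² - 10uv + 4v + 16, LT = u².
f_2 = 7uv - u + 4v - 12, LT = uv.
f_3 = uv - u + 8v² - 12, LT = uv.

S(f_1,f_2): lcm = u²v. S = 1/7u² - 5uv² - 4/7uv + 12/7u + 2v² + 8v.
  leading term u²: subtract (1/14)·f_1 from 1/7u² - 5uv² - 4/7uv + 12/7u + 2v² + 8v → -5uv² + 1/7uv + 12/7u + 2v² + 54/7v - 8/7
  leading term uv²: subtract (-5/7v)·f_2 from -5uv² + 1/7uv + 12/7u + 2v² + 54/7v - 8/7 → -4/7uv + 12/7u + 34/7v² - 6/7v - 8/7
  leading term uv: subtract (-4/49)·f_2 from -4/7uv + 12/7u + 34/7v² - 6/7v - 8/7 → 80/49u + 34/7v² - 26/49v - 104/49
  leading term u: no divisor's leading term divides it; move 80/49u to the remainder.
  leading term v²: no divisor's leading term divides it; move 34/7v² to the remainder.
  leading term v: no divisor's leading term divides it; move -26/49v to the remainder.
  leading term 1: no divisor's leading term divides it; move -104/49 to the remainder.
  remainder 80/49u + 34/7v² - 26/49v - 104/49 ≠ 0; add h_4 = 80/49u + 34/7v² - 26/49v - 104/49 to the basis.

S(f_1,f_3): lcm = u²v. S = u² - 13uv² + 12u + 2v² + 8v.
  leading term u²: subtract (½)·f_1 from u² - 13uv² + 12u + 2v² + 8v → -13uv² + 5uv + 12u + 2v² + 6v - 8
  leading term uv²: subtract (-13/7v)·f_2 from -13uv² + 5uv + 12u + 2v² + 6v - 8 → 22/7uv + 12u + 66/7v² - 114/7v - 8
  leading term uv: subtract (22/49)·f_2 from 22/7uv + 12u + 66/7v² - 114/7v - 8 → 610/49u + 66/7v² - 886/49v - 128/49
  leading term u: subtract (61/8)·h_4 from 610/49u + 66/7v² - 886/49v - 128/49 → -773/28v² - 393/28v + 95/7
  leading term v²: no divisor's leading term divides it; move -773/28v² to the remainder.
  leading term v: no divisor's leading term divides it; move -393/28v to the remainder.
  leading term 1: no divisor's leading term divides it; move 95/7 to the remainder.
  remainder -773/28v² - 393/28v + 95/7 ≠ 0; add h_5 = -773/28v² - 393/28v + 95/7 to the basis.

S(f_2,f_3): lcm = uv. S = 6/7u - 8v² + 4/7v + 72/7.
  leading term u: subtract (21/40)·h_4 from 6/7u - 8v² + 4/7v + 72/7 → -211/20v² + 17/20v + 57/5
  leading term v²: subtract (1477/3865)·h_5 from -211/20v² + 17/20v + 57/5 → 24016/3865v + 24016/3865
  leading term v: no divisor's leading term divides it; move 24016/3865v to the remainder.
  leading term 1: no divisor's leading term divides it; move 24016/3865 to the remainder.
  remainder 24016/3865v + 24016/3865 ≠ 0; add h_6 = 24016/3865v + 24016/3865 to the basis.

S(f_1,h_4): lcm = u². S = -119/40uv² - 187/40uv + 13/10u + 2v + 8.
  leading term uv²: subtract (-17/40v)·f_2 from -119/40uv² - 187/40uv + 13/10u + 2v + 8 → -51/10uv + 13/10u + 17/10v² - 31/10v + 8
  leading term uv: subtract (-51/70)·f_2 from -51/10uv + 13/10u + 17/10v² - 31/10v + 8 → 4/7u + 17/10v² - 13/70v - 26/35
  leading term u: subtract (7/20)·h_4 from 4/7u + 17/10v² - 13/70v - 26/35 → 0
  remainder 0.

S(f_2,h_4): lcm = uv. S = -1/7u - 119/40v³ + 13/40v² + 131/70v - 12/7.
  leading term u: subtract (-7/80)·h_4 from -1/7u - 119/40v³ + 13/40v² + 131/70v - 12/7 → -119/40v³ + ¾v² + 73/40v - 19/10
  leading term v³: subtract (833/7730v)·h_5 from -119/40v³ + ¾v² + 73/40v - 19/10 → 69957/30920v² + 11209/30920v - 19/10
  leading term v²: subtract (-489699/5975290)·h_5 from 69957/30920v² + 11209/30920v - 19/10 → -2353568/2987645v - 2353568/2987645
  leading term v: subtract (-98/773)·h_6 from -2353568/2987645v - 2353568/2987645 → 0
  remainder 0.

S(f_3,h_4): lcm = uv. S = -u - 119/40v³ + 333/40v² + 13/10v - 12.
  leading term u: subtract (-49/80)·h_4 from -u - 119/40v³ + 333/40v² + 13/10v - 12 → -119/40v³ + 113/10v² + 39/40v - 133/10
  leading term v³: subtract (833/7730v)·h_5 from -119/40v³ + 113/10v² + 39/40v - 133/10 → 396163/30920v² - 15073/30920v - 133/10
  leading term v²: subtract (-2773141/5975290)·h_5 from 396163/30920v² - 15073/30920v - 133/10 → -20917936/2987645v - 20917936/2987645
  leading term v: subtract (-871/773)·h_6 from -20917936/2987645v - 20917936/2987645 → 0
  remainder 0.

S(f_1,h_5): leading monomials are coprime, so the S-polynomial reduces to 0 (Buchberger's first criterion).
S(f_2,h_5): lcm = uv². S = -3524/5411uv + 380/773u + 4/7v² - 12/7v.
  leading term uv: subtract (-3524/37877)·f_2 from -3524/5411uv + 380/773u + 4/7v² - 12/7v → 15096/37877u + 4/7v² - 50836/37877v - 42288/37877
  leading term u: subtract (1887/7730)·h_4 from 15096/37877u + 4/7v² - 50836/37877v - 42288/37877 → -16619/27055v² - 32807/27055v - 16188/27055
  leading term v²: subtract (66476/2987645)·h_5 from -16619/27055v² - 32807/27055v - 16188/27055 → -2689792/2987645v - 2689792/2987645
  leading term v: subtract (-112/773)·h_6 from -2689792/2987645v - 2689792/2987645 → 0
  remainder 0.

S(f_3,h_5): lcm = uv². S = -1166/773uv + 380/773u + 8v³ - 12v.
  leading term uv: subtract (-1166/5411)·f_2 from -1166/773uv + 380/773u + 8v³ - 12v → 1494/5411u + 8v³ - 60268/5411v - 13992/5411
  leading term u: subtract (5229/30920)·h_4 from 1494/5411u + 8v³ - 60268/5411v - 13992/5411 → 8v³ - 12699/15460v² - 170807/15460v - 8607/3865
  leading term v³: subtract (-224/773v)·h_5 from 8v³ - 12699/15460v² - 170807/15460v - 8607/3865 → -75579/15460v² - 110007/15460v - 8607/3865
  leading term v²: subtract (529053/2987645)·h_5 from -75579/15460v² - 110007/15460v - 8607/3865 → -13833216/2987645v - 13833216/2987645
  leading term v: subtract (-576/773)·h_6 from -13833216/2987645v - 13833216/2987645 → 0
  remainder 0.

S(h_4,h_5): leading monomials are coprime, so the S-polynomial reduces to 0 (Buchberger's first criterion).
S(f_1,h_6): leading monomials are coprime, so the S-polynomial reduces to 0 (Buchberger's first criterion).
S(f_2,h_6): lcm = uv. S = -8/7u + 4/7v - 12/7.
  leading term u: subtract (-7/10)·h_4 from -8/7u + 4/7v - 12/7 → 17/5v² + ⅕v - 16/5
  leading term v²: subtract (-476/3865)·h_5 from 17/5v² + ⅕v - 16/5 → -5908/3865v - 5908/3865
  leading term v: subtract (-1477/6004)·h_6 from -5908/3865v - 5908/3865 → 0
  remainder 0.

S(f_3,h_6): lcm = uv. S = -2u + 8v² - 12.
  leading term u: subtract (-49/40)·h_4 from -2u + 8v² - 12 → 279/20v² - 13/20v - 73/5
  leading term v²: subtract (-1953/3865)·h_5 from 279/20v² - 13/20v - 73/5 → -29924/3865v - 29924/3865
  leading term v: subtract (-7481/6004)·h_6 from -29924/3865v - 29924/3865 → 0
  remainder 0.

S(h_4,h_6): leading monomials are coprime, so the S-polynomial reduces to 0 (Buchberger's first criterion).
S(h_5,h_6): lcm = v². S = -380/773v - 380/773.
  leading term v: subtract (-25/316)·h_6 from -380/773v - 380/773 → 0
  remainder 0.

Every S-polynomial of the final basis reduces to 0, so we have a Gröbner basis.
Inter-reduce: drop elements whose leading term is divisible by another's, tail-reduce, and make monic.
Reduced Gröbner basis: {u + 2, v + 1}.

A lex Gröbner basis eliminates variables successively. Here v + 1 depends only on v, with roots {-1}; lifting each root through the earlier basis elements recovers the full solutions.
  v = -1: the earlier basis element becomes u + 2 = 0, giving u = -2 — point (-2, -1).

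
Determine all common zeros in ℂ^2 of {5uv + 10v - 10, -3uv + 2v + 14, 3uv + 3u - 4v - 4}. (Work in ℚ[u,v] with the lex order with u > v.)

{(-4, -1)}

Compute a lex Gröbner basis by Buchberger's algorithm.
f_1 = 5uv + 10v - 10, LT = uv.
f_2 = -3uv + 2v + 14, LT = uv.
f_3 = 3uv + 3u - 4v - 4, LT = uv.

S(f_1,f_2): lcm = uv. S = 8/3v + 8/3.
  leading term v: no divisor's leading term divides it; move 8/3v to the remainder.
  leading term 1: no divisor's leading term divides it; move 8/3 to the remainder.
  remainder 8/3v + 8/3 ≠ 0; add h_4 = 8/3v + 8/3 to the basis.

S(f_1,f_3): lcm = uv. S = -u + 10/3v - ⅔.
  leading term u: no divisor's leading term divides it; move -u to the remainder.
  leading term v: subtract (5/4)·h_4 from 10/3v - ⅔ → -4
  leading term 1: no divisor's leading term divides it; move -4 to the remainder.
  remainder -u - 4 ≠ 0; add h_5 = -u - 4 to the basis.

The other S-polynomials (S(f_2,f_3), S(f_1,h_4), S(f_2,h_4), S(f_3,h_4), S(f_1,h_5), S(f_2,h_5), S(f_3,h_5), S(h_4,h_5)) all reduce to 0 modulo the current basis, so we have a Gröbner basis.
Inter-reduce: drop elements whose leading term is divisible by another's, tail-reduce, and make monic.
Reduced Gröbner basis: {u + 4, v + 1}.

Since the basis is lex-ordered, v + 1 is univariate in v. Its roots are {-1}. Back-substituting each root into the other basis elements fixes the other coordinates.
  v = -1: the earlier basis element becomes u + 4 = 0, giving u = -4 — point (-4, -1).
Check: every point annihilates each of the original generators.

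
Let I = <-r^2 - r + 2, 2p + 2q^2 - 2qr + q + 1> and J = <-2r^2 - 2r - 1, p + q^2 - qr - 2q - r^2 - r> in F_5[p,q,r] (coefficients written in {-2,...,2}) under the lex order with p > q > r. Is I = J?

For a fixed monomial order, each ideal has a unique reduced Gröbner basis; comparing bases decides equality.
Buchberger on the first generating set:
f_1 = -r^2 - r + 2, LT = r^2.
f_2 = 2p + 2q^2 - 2qr + q + 1, LT = p.

S(f_1,f_2): leading monomials are coprime, so the S-polynomial reduces to 0 (Buchberger's first criterion).
Every S-polynomial of the final basis reduces to 0, so we have a Gröbner basis.
Inter-reduce: drop elements whose leading term is divisible by another's, tail-reduce, and make monic.
Reduced Gröbner basis: {p + q^2 - qr - 2q - 2, r^2 + r - 2}.

Buchberger on the second generating set:
h_1 = -2r^2 - 2r - 1, LT = r^2.
h_2 = p + q^2 - qr - 2q - r^2 - r, LT = p.

S(h_1,h_2): leading monomials are coprime, so the S-polynomial reduces to 0 (Buchberger's first criterion).
Every S-polynomial of the final basis reduces to 0, so we have a Gröbner basis.
Inter-reduce: drop elements whose leading term is divisible by another's, tail-reduce, and make monic.
Reduced Gröbner basis: {p + q^2 - qr - 2q - 2, r^2 + r - 2}.

Same reduced basis, so the two generating sets span the same ideal.
The choice of monomial ordering does not affect the verdict — as long as both bases are computed under the same ordering, their equality decides ideal equality.

Yes, the ideals are equal.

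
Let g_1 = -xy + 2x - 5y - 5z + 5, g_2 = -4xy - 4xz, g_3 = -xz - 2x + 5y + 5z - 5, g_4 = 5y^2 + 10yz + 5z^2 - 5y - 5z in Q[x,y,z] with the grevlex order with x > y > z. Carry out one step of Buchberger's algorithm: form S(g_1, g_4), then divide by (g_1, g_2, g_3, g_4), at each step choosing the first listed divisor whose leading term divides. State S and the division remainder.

S(g_1, g_4) = -2xyz - xz^2 - xy + 5y^2 + xz + 5yz - 5y; remainder on division = 0.

lcm(LM(g_1), LM(g_4)) = xy^2.
S = (lcm/LT(g_1))·g_1 − (lcm/LT(g_4))·g_4 = -2xyz - xz^2 - xy + 5y^2 + xz + 5yz - 5y.
Reduce S modulo (g_1, g_2, g_3, g_4) in that order:
  leading term xyz: subtract (2z)·g_1 from -2xyz - xz^2 - xy + 5y^2 + xz + 5yz - 5y → -xz^2 - xy + 5y^2 - 3xz + 15yz + 10z^2 - 5y - 10z
  leading term xz^2: subtract (z)·g_3 from -xz^2 - xy + 5y^2 - 3xz + 15yz + 10z^2 - 5y - 10z → -xy + 5y^2 - xz + 10yz + 5z^2 - 5y - 5z
  leading term xy: subtract (1)·g_1 from -xy + 5y^2 - xz + 10yz + 5z^2 - 5y - 5z → 5y^2 - xz + 10yz + 5z^2 - 2x - 5
  leading term y^2: subtract (1)·g_4 from 5y^2 - xz + 10yz + 5z^2 - 2x - 5 → -xz - 2x + 5y + 5z - 5
  leading term xz: subtract (1)·g_3 from -xz - 2x + 5y + 5z - 5 → 0
The remainder is 0, so this S-polynomial contributes no new basis element.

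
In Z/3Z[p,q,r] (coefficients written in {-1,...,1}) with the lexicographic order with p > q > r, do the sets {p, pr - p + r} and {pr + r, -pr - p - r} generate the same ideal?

Since reduced Gröbner bases are canonical representatives of ideals under a given ordering, it suffices to compute and compare them.
Buchberger on the first generating set:
f_1 = p, LT = p.
f_2 = pr - p + r, LT = pr.

S(f_1,f_2): lcm = pr. S = p - r.
  leading term p: subtract (1)·f_1 from p - r → -r
  leading term r: no divisor's leading term divides it; move -r to the remainder.
  remainder -r ≠ 0; add g_3 = -r to the basis.

S(f_1,g_3): leading monomials are coprime, so the S-polynomial reduces to 0 (Buchberger's first criterion).
S(f_2,g_3): lcm = pr. S = -p + r.
  leading term p: subtract (-1)·f_1 from -p + r → r
  leading term r: subtract (-1)·g_3 from r → 0
  remainder 0.

Every S-polynomial of the final basis reduces to 0, so we have a Gröbner basis.
Inter-reduce: drop elements whose leading term is divisible by another's, tail-reduce, and make monic.
Reduced Gröbner basis: {p, r}.

Buchberger on the second generating set:
h_1 = pr + r, LT = pr.
h_2 = -pr - p - r, LT = pr.

S(h_1,h_2): lcm = pr. S = -p.
  leading term p: no divisor's leading term divides it; move -p to the remainder.
  remainder -p ≠ 0; add k_3 = -p to the basis.

S(h_1,k_3): lcm = pr. S = r.
  leading term r: no divisor's leading term divides it; move r to the remainder.
  remainder r ≠ 0; add k_4 = r to the basis.

S(h_2,k_3): lcm = pr. S = p + r.
  leading term p: subtract (-1)·k_3 from p + r → r
  leading term r: subtract (1)·k_4 from r → 0
  remainder 0.

S(h_1,k_4): lcm = pr. S = r.
  leading term r: subtract (1)·k_4 from r → 0
  remainder 0.

S(h_2,k_4): lcm = pr. S = p + r.
  leading term p: subtract (-1)·k_3 from p + r → r
  leading term r: subtract (1)·k_4 from r → 0
  remainder 0.

S(k_3,k_4): leading monomials are coprime, so the S-polynomial reduces to 0 (Buchberger's first criterion).
Every S-polynomial of the final basis reduces to 0, so we have a Gröbner basis.
Inter-reduce: drop elements whose leading term is divisible by another's, tail-reduce, and make monic.
Reduced Gröbner basis: {p, r}.

The two bases agree; hence the ideals are identical.

Yes, the ideals are equal.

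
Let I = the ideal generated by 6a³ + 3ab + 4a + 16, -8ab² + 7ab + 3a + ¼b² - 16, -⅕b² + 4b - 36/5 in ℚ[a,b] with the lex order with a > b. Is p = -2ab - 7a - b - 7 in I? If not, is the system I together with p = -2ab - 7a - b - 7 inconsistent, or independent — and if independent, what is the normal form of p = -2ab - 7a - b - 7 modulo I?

First compute the reduced Gröbner basis of I by Buchberger's algorithm.
f_1 = 6a³ + 3ab + 4a + 16, LT = a³.
f_2 = -8ab² + 7ab + 3a + ¼b² - 16, LT = ab².
f_3 = -⅕b² + 4b - 36/5, LT = b².

S(f_1,f_2): lcm = a³b². S = ⅞a³b + ⅜a³ + 1/32a²b² - 2a² + ½ab³ + ⅔ab² + 8/3b².
  leading term a³b: subtract (7/48b)·f_1 from ⅞a³b + ⅜a³ + 1/32a²b² - 2a² + ½ab³ + ⅔ab² + 8/3b² → ⅜a³ + 1/32a²b² - 2a² + ½ab³ + 11/48ab² - 7/12ab + 8/3b² - 7/3b
  leading term a³: subtract (1/16)·f_1 from ⅜a³ + 1/32a²b² - 2a² + ½ab³ + 11/48ab² - 7/12ab + 8/3b² - 7/3b → 1/32a²b² - 2a² + ½ab³ + 11/48ab² - 37/48ab - ¼a + 8/3b² - 7/3b - 1
  leading term a²b²: subtract (-1/256a)·f_2 from 1/32a²b² - 2a² + ½ab³ + 11/48ab² - 37/48ab - ¼a + 8/3b² - 7/3b - 1 → 7/256a²b - 509/256a² + ½ab³ + 707/3072ab² - 37/48ab - 5/16a + 8/3b² - 7/3b - 1
  leading term a²b: no divisor's leading term divides it; move 7/256a²b to the remainder.
  leading term a²: no divisor's leading term divides it; move -509/256a² to the remainder.
  leading term ab³: subtract (-1/16b)·f_2 from ½ab³ + 707/3072ab² - 37/48ab - 5/16a + 8/3b² - 7/3b - 1 → 2051/3072ab² - 7/12ab - 5/16a + 1/64b³ + 8/3b² - 10/3b - 1
  leading term ab²: subtract (-2051/24576)·f_2 from 2051/3072ab² - 7/12ab - 5/16a + 1/64b³ + 8/3b² - 10/3b - 1 → 7/8192ab - 509/8192a + 1/64b³ + 88065/32768b² - 10/3b - 3587/1536
  leading term ab: no divisor's leading term divides it; move 7/8192ab to the remainder.
  leading term a: no divisor's leading term divides it; move -509/8192a to the remainder.
  leading term b³: subtract (-5/64b)·f_3 from 1/64b³ + 88065/32768b² - 10/3b - 3587/1536 → 98305/32768b² - 187/48b - 3587/1536
  leading term b²: subtract (-491525/32768)·f_3 from 98305/32768b² - 187/48b - 3587/1536 → 1378831/24576b - 2711627/24576
  leading term b: no divisor's leading term divides it; move 1378831/24576b to the remainder.
  leading term 1: no divisor's leading term divides it; move -2711627/24576 to the remainder.
  remainder 7/256a²b - 509/256a² + 7/8192ab - 509/8192a + 1378831/24576b - 2711627/24576 ≠ 0; add h_4 = 7/256a²b - 509/256a² + 7/8192ab - 509/8192a + 1378831/24576b - 2711627/24576 to the basis.

S(f_2,f_3): lcm = ab². S = 153/8ab - 291/8a - 1/32b² + 2.
  leading term ab: no divisor's leading term divides it; move 153/8ab to the remainder.
  leading term a: no divisor's leading term divides it; move -291/8a to the remainder.
  leading term b²: subtract (5/32)·f_3 from -1/32b² + 2 → -⅝b + 25/8
  leading term b: no divisor's leading term divides it; move -⅝b to the remainder.
  leading term 1: no divisor's leading term divides it; move 25/8 to the remainder.
  remainder 153/8ab - 291/8a - ⅝b + 25/8 ≠ 0; add h_5 = 153/8ab - 291/8a - ⅝b + 25/8 to the basis.

S(f_1,h_4): lcm = a³b. S = 509/7a³ - 1/32a²b + 509/224a² + ½ab² - 459461/224ab + 2711627/672a + 8/3b.
  leading term a³: subtract (509/42)·f_1 from 509/7a³ - 1/32a²b + 509/224a² + ½ab² - 459461/224ab + 2711627/672a + 8/3b → -1/32a²b + 509/224a² + ½ab² - 467605/224ab + 893017/224a + 8/3b - 4072/21
  leading term a²b: subtract (-8/7)·h_4 from -1/32a²b + 509/224a² + ½ab² - 467605/224ab + 893017/224a + 8/3b - 4072/21 → ½ab² - 14963353/7168ab + 28576035/7168a + 478725/7168b - 2293785/7168
  leading term ab²: subtract (-1/16)·f_2 from ½ab² - 14963353/7168ab + 28576035/7168a + 478725/7168b - 2293785/7168 → -14960217/7168ab + 28577379/7168a + 1/64b² + 478725/7168b - 2300953/7168
  leading term ab: subtract (-4986739/45696)·h_5 from -14960217/7168ab + 28577379/7168a + 1/64b² + 478725/7168b - 2300953/7168 → 4105/238a + 1/64b² - 8105/5712b + 16339/816
  leading term a: no divisor's leading term divides it; move 4105/238a to the remainder.
  leading term b²: subtract (-5/64)·f_3 from 1/64b² - 8105/5712b + 16339/816 → -395/357b + 1985/102
  leading term b: no divisor's leading term divides it; move -395/357b to the remainder.
  leading term 1: no divisor's leading term divides it; move 1985/102 to the remainder.
  remainder 4105/238a - 395/357b + 1985/102 ≠ 0; add h_6 = 4105/238a - 395/357b + 1985/102 to the basis.

S(f_2,h_4): lcm = a²b². S = 4023/56a²b - ⅜a² - 1/16ab² + 509/224ab + 2a - 1378831/672b² + 2711627/672b.
  leading term a²b: subtract (128736/49)·h_4 from 4023/56a²b - ⅜a² - 1/16ab² + 509/224ab + 2a - 1378831/672b² + 2711627/672b → 255945/49a² - 1/16ab² + 7/256ab + 2072795/12544a - 1378831/672b² - 5395186001/37632b + 3636291807/12544
  leading term a²: subtract (1740426/5747a)·h_6 from 255945/49a² - 1/16ab² + 7/256ab + 2072795/12544a - 1378831/672b² - 5395186001/37632b + 3636291807/12544 → -1/16ab² + 3451102723/10298624ab - 58993373865/10298624a - 1378831/672b² - 5395186001/37632b + 3636291807/12544
  leading term ab²: subtract (1/128)·f_2 from -1/16ab² + 3451102723/10298624ab - 58993373865/10298624a - 1378831/672b² - 5395186001/37632b + 3636291807/12544 → 3450539517/10298624ab - 58993615239/10298624a - 22061317/10752b² - 5395186001/37632b + 3636293375/12544
  leading term ab: subtract (1150179839/65653728)·h_5 from 3450539517/10298624ab - 58993615239/10298624a - 22061317/10752b² - 5395186001/37632b + 3636293375/12544 → -111415501835/21884576a - 22061317/10752b² - 37647430058381/262614912b + 76113242704325/262614912
  leading term a: subtract (-22283100367/75492592)·h_6 from -111415501835/21884576a - 22061317/10752b² - 37647430058381/262614912b + 76113242704325/262614912 → -22061317/10752b² - 1822291451475913/12682755456b + 1249558176051935/4227585152
  leading term b²: subtract (110306585/10752)·f_3 from -22061317/10752b² - 1822291451475913/12682755456b + 1249558176051935/4227585152 → -6100910358062/33028009b + 12201820716124/33028009
  leading term b: no divisor's leading term divides it; move -6100910358062/33028009b to the remainder.
  leading term 1: no divisor's leading term divides it; move 12201820716124/33028009 to the remainder.
  remainder -6100910358062/33028009b + 12201820716124/33028009 ≠ 0; add h_7 = -6100910358062/33028009b + 12201820716124/33028009 to the basis.

The other S-polynomials (S(f_1,f_3), S(f_3,h_4), S(f_1,h_5), S(f_2,h_5), S(f_3,h_5), S(h_4,h_5), S(f_1,h_6), S(f_2,h_6), S(f_3,h_6), S(h_4,h_6), S(h_5,h_6), S(f_1,h_7), S(f_2,h_7), S(f_3,h_7), S(h_4,h_7), S(h_5,h_7), S(h_6,h_7)) all reduce to 0 modulo the current basis, so we have a Gröbner basis.
Inter-reduce: drop elements whose leading term is divisible by another's, tail-reduce, and make monic.
Reduced Gröbner basis: {a + 1, b - 2}.
Label its elements g_1 = a + 1, g_2 = b - 2.

Reduce p = -2ab - 7a - b - 7 modulo G:
  leading term ab: subtract (-2b)·g_1 from -2ab - 7a - b - 7 → -7a + b - 7
  leading term a: subtract (-7)·g_1 from -7a + b - 7 → b
  leading term b: subtract (1)·g_2 from b → 2
  leading term 1: no divisor's leading term divides it; move 2 to the remainder.
  normal form = 2.
The normal form is nonzero, so p ∉ I. Since p minus its normal form lies in I, I + (p) = I + (r) where r = 2; decide whether this ideal is the whole ring.
Here r = 2 is a nonzero constant, hence a unit: 1 ∈ I + (p), the Gröbner basis of I + (p) is {1}, and the enlarged system has no common solution — adjoining p is inconsistent.

Ideal membership is decidable via reduction modulo a Gröbner basis.

Adjoining -2ab - 7a - b - 7 makes the ideal the whole ring: the system is inconsistent.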